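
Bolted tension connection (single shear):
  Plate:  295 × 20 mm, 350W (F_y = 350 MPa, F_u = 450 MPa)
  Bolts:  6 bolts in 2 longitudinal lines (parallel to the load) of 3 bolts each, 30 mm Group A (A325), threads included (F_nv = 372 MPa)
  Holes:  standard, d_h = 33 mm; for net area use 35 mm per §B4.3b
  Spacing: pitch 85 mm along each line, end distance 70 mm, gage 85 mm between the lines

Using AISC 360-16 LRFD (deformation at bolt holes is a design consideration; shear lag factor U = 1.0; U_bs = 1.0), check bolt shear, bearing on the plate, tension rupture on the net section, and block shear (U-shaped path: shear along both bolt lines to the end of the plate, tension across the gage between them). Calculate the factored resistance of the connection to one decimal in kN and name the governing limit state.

Bolt shear: A_b = π(30)²/4 = 706.86 mm². φR_n = 0.75 × 372 × 706.86 × 6 × 1 = 1183.3 kN.
Bearing (20 mm plate, F_u = 450 MPa): end bolts L_c = 70 − 33/2 = 53.5, R_n = min(1.2×53.5×20×450, 2.4×30×20×450) = 577.8 kN/bolt; interior L_c = 85 − 33 = 52, R_n = 561.6 kN/bolt. φR_n = 0.75 × (2×577.8 + 4×561.6) = 2551.5 kN.
Tension rupture (net): A_n = (295 − 2×35)×20 = 4500 mm² (U = 1.0, A_e = A_n). φR_n = 0.75 × 450 × 4500 = 1518.8 kN.
Block shear: shear path 2×[70+2×85] = 2×240 mm, A_gv = 9600, A_nv = 2×(240 − 2.5×35)×20 = 6100 mm²; tension across gage: (85 − 1×35)×20 = 1000 mm². R_n = min(0.6×450×6100, 0.6×350×9600) + 1.0×450×1000 = min(1647, 2016) + 450 = 2097 kN. φR_n = 0.75 × 2097 = 1572.8 kN.
Governing: min(1183.3, 2551.5, 1518.8, 1572.8) = 1183.3 kN → bolt shear.

1183.3 kN (bolt shear governs)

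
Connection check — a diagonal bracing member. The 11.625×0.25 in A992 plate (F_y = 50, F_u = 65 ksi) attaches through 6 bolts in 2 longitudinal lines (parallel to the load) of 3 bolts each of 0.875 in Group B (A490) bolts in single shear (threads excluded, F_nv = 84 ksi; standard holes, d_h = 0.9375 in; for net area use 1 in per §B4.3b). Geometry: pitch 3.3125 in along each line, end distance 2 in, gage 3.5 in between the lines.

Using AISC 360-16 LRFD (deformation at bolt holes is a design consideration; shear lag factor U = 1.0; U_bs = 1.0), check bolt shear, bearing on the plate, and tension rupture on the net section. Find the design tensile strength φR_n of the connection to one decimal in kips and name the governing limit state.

117.3 kips (net-section rupture governs)

Bolt shear: A_b = π(0.875)²/4 = 0.60132 in². φR_n = 0.75 × 84 × 0.60132 × 6 × 1 = 227.3 kips.
Bearing (0.25 in plate, F_u = 65 ksi): end bolts L_c = 2 − 0.9375/2 = 1.53125, R_n = min(1.2×1.53125×0.25×65, 2.4×0.875×0.25×65) = 29.859 kips/bolt; interior L_c = 3.3125 − 0.9375 = 2.375, R_n = 34.125 kips/bolt. φR_n = 0.75 × (2×29.859 + 4×34.125) = 147.2 kips.
Tension rupture (net): A_n = (11.625 − 2×1)×0.25 = 2.4063 in² (U = 1.0, A_e = A_n). φR_n = 0.75 × 65 × 2.4063 = 117.3 kips.
Governing: min(227.3, 147.2, 117.3) = 117.3 kips → net-section rupture.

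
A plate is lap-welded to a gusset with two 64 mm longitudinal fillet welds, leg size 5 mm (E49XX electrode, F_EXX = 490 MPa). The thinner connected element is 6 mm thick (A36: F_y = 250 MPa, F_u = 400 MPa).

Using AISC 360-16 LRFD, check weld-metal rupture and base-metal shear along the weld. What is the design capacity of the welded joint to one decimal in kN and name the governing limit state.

99.8 kN (weld metal governs)

Weld metal: throat = 0.707×5 = 3.535 mm, L = 2×64 = 128 mm. φR_n = 0.75 × 0.6 × 490 × 3.535 × 128 = 99.8 kN.
Base metal shear (6 mm plate): yield φR_n = 1.0×0.6×250×6×128 = 115.2 kN; rupture φR_n = 0.75×0.6×400×6×128 = 138.2 kN; take 115.2 kN (yield).
Governing: min(99.8, 115.2) = 99.8 kN → weld metal.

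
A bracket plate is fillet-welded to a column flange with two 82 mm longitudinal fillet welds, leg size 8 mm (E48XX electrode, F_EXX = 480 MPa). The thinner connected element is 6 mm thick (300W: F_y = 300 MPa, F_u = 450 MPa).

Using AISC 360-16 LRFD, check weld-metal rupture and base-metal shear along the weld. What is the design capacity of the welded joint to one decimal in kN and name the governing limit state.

177.1 kN (base-metal shear governs)

Weld metal: throat = 0.707×8 = 5.656 mm, L = 2×82 = 164 mm. φR_n = 0.75 × 0.6 × 480 × 5.656 × 164 = 200.4 kN.
Base metal shear (6 mm plate): yield φR_n = 1.0×0.6×300×6×164 = 177.1 kN; rupture φR_n = 0.75×0.6×450×6×164 = 199.3 kN; take 177.1 kN (yield).
Governing: min(200.4, 177.1) = 177.1 kN → base-metal shear.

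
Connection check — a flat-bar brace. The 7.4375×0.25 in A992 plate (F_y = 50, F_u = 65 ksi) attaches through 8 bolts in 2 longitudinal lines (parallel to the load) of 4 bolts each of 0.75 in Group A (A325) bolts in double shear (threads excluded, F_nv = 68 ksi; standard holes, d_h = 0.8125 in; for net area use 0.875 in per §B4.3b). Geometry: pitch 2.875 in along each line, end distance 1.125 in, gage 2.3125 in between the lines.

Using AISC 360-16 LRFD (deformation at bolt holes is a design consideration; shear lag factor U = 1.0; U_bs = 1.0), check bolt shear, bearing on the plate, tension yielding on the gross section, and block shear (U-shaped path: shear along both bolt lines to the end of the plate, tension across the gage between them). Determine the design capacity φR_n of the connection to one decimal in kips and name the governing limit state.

Bolt shear: A_b = π(0.75)²/4 = 0.44179 in². φR_n = 0.75 × 68 × 0.44179 × 8 × 2 = 360.5 kips.
Bearing (0.25 in plate, F_u = 65 ksi): end bolts L_c = 1.125 − 0.8125/2 = 0.71875, R_n = min(1.2×0.71875×0.25×65, 2.4×0.75×0.25×65) = 14.016 kips/bolt; interior L_c = 2.875 − 0.8125 = 2.0625, R_n = 29.25 kips/bolt. φR_n = 0.75 × (2×14.016 + 6×29.25) = 152.6 kips.
Tension yield (gross): A_g = 7.4375×0.25 = 1.8594 in². φR_n = 0.90 × 50 × 1.8594 = 83.7 kips.
Block shear: shear path 2×[1.125+3×2.875] = 2×9.75 in, A_gv = 4.875, A_nv = 2×(9.75 − 3.5×0.875)×0.25 = 3.3438 in²; tension across gage: (2.3125 − 1×0.875)×0.25 = 0.35938 in². R_n = min(0.6×65×3.3438, 0.6×50×4.875) + 1.0×65×0.35938 = min(130.41, 146.25) + 23.36 = 153.77 kips. φR_n = 0.75 × 153.77 = 115.3 kips.
Governing: min(360.5, 152.6, 83.7, 115.3) = 83.7 kips → gross-section yield.

83.7 kips (gross-section yield governs)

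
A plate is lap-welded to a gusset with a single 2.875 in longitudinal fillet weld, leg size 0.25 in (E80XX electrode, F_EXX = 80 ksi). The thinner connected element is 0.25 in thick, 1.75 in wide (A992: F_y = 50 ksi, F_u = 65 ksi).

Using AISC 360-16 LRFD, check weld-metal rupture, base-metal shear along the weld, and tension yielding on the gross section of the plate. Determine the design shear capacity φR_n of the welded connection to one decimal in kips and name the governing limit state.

Weld metal: throat = 0.707×0.25 = 0.17675 in, L = 2.875 in. φR_n = 0.75 × 0.6 × 80 × 0.17675 × 2.875 = 18.3 kips.
Base metal shear (0.25 in plate): yield φR_n = 1.0×0.6×50×0.25×2.875 = 21.6 kips; rupture φR_n = 0.75×0.6×65×0.25×2.875 = 21.0 kips; take 21.0 kips (rupture).
Tension yield (gross): A_g = 1.75×0.25 = 0.4375 in². φR_n = 0.90 × 50 × 0.4375 = 19.7 kips.
Governing: min(18.3, 21.0, 19.7) = 18.3 kips → weld metal.

18.3 kips (weld metal governs)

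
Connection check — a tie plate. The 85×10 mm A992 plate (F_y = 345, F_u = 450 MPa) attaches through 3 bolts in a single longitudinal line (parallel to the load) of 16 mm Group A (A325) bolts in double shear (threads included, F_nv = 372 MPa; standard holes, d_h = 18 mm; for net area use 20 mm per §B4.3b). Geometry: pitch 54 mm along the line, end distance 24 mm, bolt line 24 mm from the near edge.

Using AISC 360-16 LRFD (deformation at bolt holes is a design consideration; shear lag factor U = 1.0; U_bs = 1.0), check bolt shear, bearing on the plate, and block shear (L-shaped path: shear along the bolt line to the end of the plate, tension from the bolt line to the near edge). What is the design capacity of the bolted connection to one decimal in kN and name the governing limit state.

Bolt shear: A_b = π(16)²/4 = 201.06 mm². φR_n = 0.75 × 372 × 201.06 × 3 × 2 = 336.6 kN.
Bearing (10 mm plate, F_u = 450 MPa): end bolts L_c = 24 − 18/2 = 15, R_n = min(1.2×15×10×450, 2.4×16×10×450) = 81 kN/bolt; interior L_c = 54 − 18 = 36, R_n = 172.8 kN/bolt. φR_n = 0.75 × (1×81 + 2×172.8) = 320.0 kN.
Block shear: shear path 1×[24+2×54] = 1×132 mm, A_gv = 1320, A_nv = 1×(132 − 2.5×20)×10 = 820 mm²; tension to near edge: (24 − 0.5×20)×10 = 140 mm². R_n = min(0.6×450×820, 0.6×345×1320) + 1.0×450×140 = min(221.4, 273.24) + 63 = 284.4 kN. φR_n = 0.75 × 284.4 = 213.3 kN.
Governing: min(336.6, 320.0, 213.3) = 213.3 kN → block shear.

213.3 kN (block shear governs)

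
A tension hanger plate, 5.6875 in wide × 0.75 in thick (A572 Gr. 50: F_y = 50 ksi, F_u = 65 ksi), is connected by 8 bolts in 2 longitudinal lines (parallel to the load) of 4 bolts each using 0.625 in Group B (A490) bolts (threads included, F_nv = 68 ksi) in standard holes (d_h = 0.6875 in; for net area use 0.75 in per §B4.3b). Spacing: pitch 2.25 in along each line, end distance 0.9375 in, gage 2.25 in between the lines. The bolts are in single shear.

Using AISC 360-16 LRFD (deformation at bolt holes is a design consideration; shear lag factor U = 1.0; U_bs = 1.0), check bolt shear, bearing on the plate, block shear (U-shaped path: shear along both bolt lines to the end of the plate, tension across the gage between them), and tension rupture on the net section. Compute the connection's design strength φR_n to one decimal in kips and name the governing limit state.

125.2 kips (bolt shear governs)

Bolt shear: A_b = π(0.625)²/4 = 0.3068 in². φR_n = 0.75 × 68 × 0.3068 × 8 × 1 = 125.2 kips.
Bearing (0.75 in plate, F_u = 65 ksi): end bolts L_c = 0.9375 − 0.6875/2 = 0.59375, R_n = min(1.2×0.59375×0.75×65, 2.4×0.625×0.75×65) = 34.734 kips/bolt; interior L_c = 2.25 − 0.6875 = 1.5625, R_n = 73.125 kips/bolt. φR_n = 0.75 × (2×34.734 + 6×73.125) = 381.2 kips.
Block shear: shear path 2×[0.9375+3×2.25] = 2×7.6875 in, A_gv = 11.531, A_nv = 2×(7.6875 − 3.5×0.75)×0.75 = 7.5938 in²; tension across gage: (2.25 − 1×0.75)×0.75 = 1.125 in². R_n = min(0.6×65×7.5938, 0.6×50×11.531) + 1.0×65×1.125 = min(296.16, 345.93) + 73.125 = 369.29 kips. φR_n = 0.75 × 369.29 = 277.0 kips.
Tension rupture (net): A_n = (5.6875 − 2×0.75)×0.75 = 3.1406 in² (U = 1.0, A_e = A_n). φR_n = 0.75 × 65 × 3.1406 = 153.1 kips.
Governing: min(125.2, 381.2, 277.0, 153.1) = 125.2 kips → bolt shear.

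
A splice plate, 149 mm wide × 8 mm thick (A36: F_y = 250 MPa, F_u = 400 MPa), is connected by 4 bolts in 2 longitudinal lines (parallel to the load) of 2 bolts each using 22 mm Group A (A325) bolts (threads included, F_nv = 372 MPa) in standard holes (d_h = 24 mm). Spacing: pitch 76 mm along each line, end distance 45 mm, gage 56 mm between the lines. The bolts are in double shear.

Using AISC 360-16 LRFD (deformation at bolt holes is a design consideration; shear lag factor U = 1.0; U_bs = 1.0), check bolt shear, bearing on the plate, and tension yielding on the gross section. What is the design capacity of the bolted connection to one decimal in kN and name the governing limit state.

268.2 kN (gross-section yield governs)

Bolt shear: A_b = π(22)²/4 = 380.13 mm². φR_n = 0.75 × 372 × 380.13 × 4 × 2 = 848.5 kN.
Bearing (8 mm plate, F_u = 400 MPa): end bolts L_c = 45 − 24/2 = 33, R_n = min(1.2×33×8×400, 2.4×22×8×400) = 126.72 kN/bolt; interior L_c = 76 − 24 = 52, R_n = 168.96 kN/bolt. φR_n = 0.75 × (2×126.72 + 2×168.96) = 443.5 kN.
Tension yield (gross): A_g = 149×8 = 1192 mm². φR_n = 0.90 × 250 × 1192 = 268.2 kN.
Governing: min(848.5, 443.5, 268.2) = 268.2 kN → gross-section yield.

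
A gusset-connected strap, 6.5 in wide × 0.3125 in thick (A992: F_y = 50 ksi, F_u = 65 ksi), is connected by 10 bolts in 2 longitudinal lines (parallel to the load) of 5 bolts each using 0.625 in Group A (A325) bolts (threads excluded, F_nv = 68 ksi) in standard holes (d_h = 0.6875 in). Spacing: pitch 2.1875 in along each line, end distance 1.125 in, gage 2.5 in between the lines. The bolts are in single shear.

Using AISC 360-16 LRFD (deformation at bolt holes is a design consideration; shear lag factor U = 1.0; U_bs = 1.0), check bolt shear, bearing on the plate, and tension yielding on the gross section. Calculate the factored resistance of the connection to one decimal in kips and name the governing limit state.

91.4 kips (gross-section yield governs)

Bolt shear: A_b = π(0.625)²/4 = 0.3068 in². φR_n = 0.75 × 68 × 0.3068 × 10 × 1 = 156.5 kips.
Bearing (0.3125 in plate, F_u = 65 ksi): end bolts L_c = 1.125 − 0.6875/2 = 0.78125, R_n = min(1.2×0.78125×0.3125×65, 2.4×0.625×0.3125×65) = 19.043 kips/bolt; interior L_c = 2.1875 − 0.6875 = 1.5, R_n = 30.469 kips/bolt. φR_n = 0.75 × (2×19.043 + 8×30.469) = 211.4 kips.
Tension yield (gross): A_g = 6.5×0.3125 = 2.0313 in². φR_n = 0.90 × 50 × 2.0313 = 91.4 kips.
Governing: min(156.5, 211.4, 91.4) = 91.4 kips → gross-section yield.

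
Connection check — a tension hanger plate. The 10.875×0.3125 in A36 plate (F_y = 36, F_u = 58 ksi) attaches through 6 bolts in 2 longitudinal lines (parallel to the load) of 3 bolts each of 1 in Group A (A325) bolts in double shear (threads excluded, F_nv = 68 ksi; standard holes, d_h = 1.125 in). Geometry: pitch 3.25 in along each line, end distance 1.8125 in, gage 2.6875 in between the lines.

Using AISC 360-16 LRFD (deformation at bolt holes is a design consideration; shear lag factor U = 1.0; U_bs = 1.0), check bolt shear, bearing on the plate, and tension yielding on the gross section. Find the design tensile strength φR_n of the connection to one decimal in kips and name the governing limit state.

110.1 kips (gross-section yield governs)

Bolt shear: A_b = π(1)²/4 = 0.7854 in². φR_n = 0.75 × 68 × 0.7854 × 6 × 2 = 480.7 kips.
Bearing (0.3125 in plate, F_u = 58 ksi): end bolts L_c = 1.8125 − 1.125/2 = 1.25, R_n = min(1.2×1.25×0.3125×58, 2.4×1×0.3125×58) = 27.188 kips/bolt; interior L_c = 3.25 − 1.125 = 2.125, R_n = 43.5 kips/bolt. φR_n = 0.75 × (2×27.188 + 4×43.5) = 171.3 kips.
Tension yield (gross): A_g = 10.875×0.3125 = 3.3984 in². φR_n = 0.90 × 36 × 3.3984 = 110.1 kips.
Governing: min(480.7, 171.3, 110.1) = 110.1 kips → gross-section yield.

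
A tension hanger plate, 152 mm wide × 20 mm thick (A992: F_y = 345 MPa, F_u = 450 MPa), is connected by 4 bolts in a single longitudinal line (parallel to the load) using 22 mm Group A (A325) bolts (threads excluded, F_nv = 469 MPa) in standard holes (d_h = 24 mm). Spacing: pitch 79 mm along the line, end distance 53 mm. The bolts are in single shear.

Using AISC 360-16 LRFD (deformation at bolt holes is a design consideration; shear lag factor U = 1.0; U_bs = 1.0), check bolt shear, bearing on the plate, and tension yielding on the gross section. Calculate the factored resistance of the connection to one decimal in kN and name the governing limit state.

534.8 kN (bolt shear governs)

Bolt shear: A_b = π(22)²/4 = 380.13 mm². φR_n = 0.75 × 469 × 380.13 × 4 × 1 = 534.8 kN.
Bearing (20 mm plate, F_u = 450 MPa): end bolts L_c = 53 − 24/2 = 41, R_n = min(1.2×41×20×450, 2.4×22×20×450) = 442.8 kN/bolt; interior L_c = 79 − 24 = 55, R_n = 475.2 kN/bolt. φR_n = 0.75 × (1×442.8 + 3×475.2) = 1401.3 kN.
Tension yield (gross): A_g = 152×20 = 3040 mm². φR_n = 0.90 × 345 × 3040 = 943.9 kN.
Governing: min(534.8, 1401.3, 943.9) = 534.8 kN → bolt shear.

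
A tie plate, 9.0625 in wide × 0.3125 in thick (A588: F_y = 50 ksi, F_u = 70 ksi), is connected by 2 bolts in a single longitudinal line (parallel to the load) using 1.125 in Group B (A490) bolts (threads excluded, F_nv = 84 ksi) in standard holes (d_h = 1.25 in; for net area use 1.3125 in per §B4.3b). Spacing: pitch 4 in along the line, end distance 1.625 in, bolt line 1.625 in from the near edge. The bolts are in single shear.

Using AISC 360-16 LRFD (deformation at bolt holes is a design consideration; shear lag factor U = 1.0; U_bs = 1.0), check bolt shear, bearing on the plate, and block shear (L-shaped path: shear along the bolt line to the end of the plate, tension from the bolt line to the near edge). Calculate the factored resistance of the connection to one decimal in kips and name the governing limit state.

Bolt shear: A_b = π(1.125)²/4 = 0.99402 in². φR_n = 0.75 × 84 × 0.99402 × 2 × 1 = 125.2 kips.
Bearing (0.3125 in plate, F_u = 70 ksi): end bolts L_c = 1.625 − 1.25/2 = 1, R_n = min(1.2×1×0.3125×70, 2.4×1.125×0.3125×70) = 26.25 kips/bolt; interior L_c = 4 − 1.25 = 2.75, R_n = 59.063 kips/bolt. φR_n = 0.75 × (1×26.25 + 1×59.063) = 64.0 kips.
Block shear: shear path 1×[1.625+1×4] = 1×5.625 in, A_gv = 1.7578, A_nv = 1×(5.625 − 1.5×1.3125)×0.3125 = 1.1426 in²; tension to near edge: (1.625 − 0.5×1.3125)×0.3125 = 0.30273 in². R_n = min(0.6×70×1.1426, 0.6×50×1.7578) + 1.0×70×0.30273 = min(47.989, 52.734) + 21.191 = 69.18 kips. φR_n = 0.75 × 69.18 = 51.9 kips.
Governing: min(125.2, 64.0, 51.9) = 51.9 kips → block shear.

51.9 kips (block shear governs)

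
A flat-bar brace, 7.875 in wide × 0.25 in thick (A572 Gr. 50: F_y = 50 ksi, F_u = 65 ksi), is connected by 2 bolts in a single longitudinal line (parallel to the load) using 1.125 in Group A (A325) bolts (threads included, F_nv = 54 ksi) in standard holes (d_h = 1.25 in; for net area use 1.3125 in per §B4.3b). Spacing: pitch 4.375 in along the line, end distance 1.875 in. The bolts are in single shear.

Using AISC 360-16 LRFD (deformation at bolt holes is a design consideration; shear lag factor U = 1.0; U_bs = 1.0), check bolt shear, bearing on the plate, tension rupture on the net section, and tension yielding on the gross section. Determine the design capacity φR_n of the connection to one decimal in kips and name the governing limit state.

51.2 kips (bearing governs)

Bolt shear: A_b = π(1.125)²/4 = 0.99402 in². φR_n = 0.75 × 54 × 0.99402 × 2 × 1 = 80.5 kips.
Bearing (0.25 in plate, F_u = 65 ksi): end bolts L_c = 1.875 − 1.25/2 = 1.25, R_n = min(1.2×1.25×0.25×65, 2.4×1.125×0.25×65) = 24.375 kips/bolt; interior L_c = 4.375 − 1.25 = 3.125, R_n = 43.875 kips/bolt. φR_n = 0.75 × (1×24.375 + 1×43.875) = 51.2 kips.
Tension rupture (net): A_n = (7.875 − 1×1.3125)×0.25 = 1.6406 in² (U = 1.0, A_e = A_n). φR_n = 0.75 × 65 × 1.6406 = 80.0 kips.
Tension yield (gross): A_g = 7.875×0.25 = 1.9688 in². φR_n = 0.90 × 50 × 1.9688 = 88.6 kips.
Governing: min(80.5, 51.2, 80.0, 88.6) = 51.2 kips → bearing.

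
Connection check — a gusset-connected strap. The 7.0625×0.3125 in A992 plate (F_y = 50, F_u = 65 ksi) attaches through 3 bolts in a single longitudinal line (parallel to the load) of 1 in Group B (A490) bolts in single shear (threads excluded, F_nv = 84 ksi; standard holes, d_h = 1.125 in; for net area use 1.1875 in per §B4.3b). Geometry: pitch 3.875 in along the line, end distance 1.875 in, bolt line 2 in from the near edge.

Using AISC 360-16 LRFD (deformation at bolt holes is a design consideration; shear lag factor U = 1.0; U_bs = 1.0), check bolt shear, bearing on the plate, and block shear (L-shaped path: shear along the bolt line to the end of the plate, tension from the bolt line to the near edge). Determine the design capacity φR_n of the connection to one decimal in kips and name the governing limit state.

82.3 kips (block shear governs)

Bolt shear: A_b = π(1)²/4 = 0.7854 in². φR_n = 0.75 × 84 × 0.7854 × 3 × 1 = 148.4 kips.
Bearing (0.3125 in plate, F_u = 65 ksi): end bolts L_c = 1.875 − 1.125/2 = 1.3125, R_n = min(1.2×1.3125×0.3125×65, 2.4×1×0.3125×65) = 31.992 kips/bolt; interior L_c = 3.875 − 1.125 = 2.75, R_n = 48.75 kips/bolt. φR_n = 0.75 × (1×31.992 + 2×48.75) = 97.1 kips.
Block shear: shear path 1×[1.875+2×3.875] = 1×9.625 in, A_gv = 3.0078, A_nv = 1×(9.625 − 2.5×1.1875)×0.3125 = 2.0801 in²; tension to near edge: (2 − 0.5×1.1875)×0.3125 = 0.43945 in². R_n = min(0.6×65×2.0801, 0.6×50×3.0078) + 1.0×65×0.43945 = min(81.124, 90.234) + 28.564 = 109.69 kips. φR_n = 0.75 × 109.69 = 82.3 kips.
Governing: min(148.4, 97.1, 82.3) = 82.3 kips → block shear.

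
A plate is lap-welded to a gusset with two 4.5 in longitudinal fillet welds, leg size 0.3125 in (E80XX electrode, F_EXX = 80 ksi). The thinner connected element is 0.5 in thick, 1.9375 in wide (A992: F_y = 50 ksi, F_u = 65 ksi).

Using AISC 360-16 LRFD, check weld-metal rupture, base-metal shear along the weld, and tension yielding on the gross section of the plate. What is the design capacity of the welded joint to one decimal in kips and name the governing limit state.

Weld metal: throat = 0.707×0.3125 = 0.22094 in, L = 2×4.5 = 9 in. φR_n = 0.75 × 0.6 × 80 × 0.22094 × 9 = 71.6 kips.
Base metal shear (0.5 in plate): yield φR_n = 1.0×0.6×50×0.5×9 = 135.0 kips; rupture φR_n = 0.75×0.6×65×0.5×9 = 131.6 kips; take 131.6 kips (rupture).
Tension yield (gross): A_g = 1.9375×0.5 = 0.96875 in². φR_n = 0.90 × 50 × 0.96875 = 43.6 kips.
Governing: min(71.6, 131.6, 43.6) = 43.6 kips → gross-section yield.

43.6 kips (gross-section yield governs)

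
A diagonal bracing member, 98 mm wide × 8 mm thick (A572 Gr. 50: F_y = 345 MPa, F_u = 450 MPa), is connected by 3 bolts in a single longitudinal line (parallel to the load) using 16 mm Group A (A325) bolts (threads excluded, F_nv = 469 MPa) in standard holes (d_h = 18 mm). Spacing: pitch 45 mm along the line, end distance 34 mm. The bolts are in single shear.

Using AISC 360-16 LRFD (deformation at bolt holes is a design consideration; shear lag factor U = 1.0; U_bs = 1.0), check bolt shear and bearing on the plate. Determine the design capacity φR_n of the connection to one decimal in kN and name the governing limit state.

Bolt shear: A_b = π(16)²/4 = 201.06 mm². φR_n = 0.75 × 469 × 201.06 × 3 × 1 = 212.2 kN.
Bearing (8 mm plate, F_u = 450 MPa): end bolts L_c = 34 − 18/2 = 25, R_n = min(1.2×25×8×450, 2.4×16×8×450) = 108 kN/bolt; interior L_c = 45 − 18 = 27, R_n = 116.64 kN/bolt. φR_n = 0.75 × (1×108 + 2×116.64) = 256.0 kN.
Governing: min(212.2, 256.0) = 212.2 kN → bolt shear.

212.2 kN (bolt shear governs)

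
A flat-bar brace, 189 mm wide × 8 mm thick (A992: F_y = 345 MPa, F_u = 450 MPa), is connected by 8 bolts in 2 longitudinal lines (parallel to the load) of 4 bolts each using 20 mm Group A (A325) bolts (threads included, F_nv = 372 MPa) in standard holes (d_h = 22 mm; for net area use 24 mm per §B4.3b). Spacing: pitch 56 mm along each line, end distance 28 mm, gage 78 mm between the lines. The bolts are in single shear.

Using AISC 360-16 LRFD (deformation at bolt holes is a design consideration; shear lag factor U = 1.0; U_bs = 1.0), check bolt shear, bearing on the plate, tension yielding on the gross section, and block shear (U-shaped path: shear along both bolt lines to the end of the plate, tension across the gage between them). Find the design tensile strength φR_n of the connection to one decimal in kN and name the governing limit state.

469.5 kN (gross-section yield governs)

Bolt shear: A_b = π(20)²/4 = 314.16 mm². φR_n = 0.75 × 372 × 314.16 × 8 × 1 = 701.2 kN.
Bearing (8 mm plate, F_u = 450 MPa): end bolts L_c = 28 − 22/2 = 17, R_n = min(1.2×17×8×450, 2.4×20×8×450) = 73.44 kN/bolt; interior L_c = 56 − 22 = 34, R_n = 146.88 kN/bolt. φR_n = 0.75 × (2×73.44 + 6×146.88) = 771.1 kN.
Tension yield (gross): A_g = 189×8 = 1512 mm². φR_n = 0.90 × 345 × 1512 = 469.5 kN.
Block shear: shear path 2×[28+3×56] = 2×196 mm, A_gv = 3136, A_nv = 2×(196 − 3.5×24)×8 = 1792 mm²; tension across gage: (78 − 1×24)×8 = 432 mm². R_n = min(0.6×450×1792, 0.6×345×3136) + 1.0×450×432 = min(483.84, 649.15) + 194.4 = 678.24 kN. φR_n = 0.75 × 678.24 = 508.7 kN.
Governing: min(701.2, 771.1, 469.5, 508.7) = 469.5 kN → gross-section yield.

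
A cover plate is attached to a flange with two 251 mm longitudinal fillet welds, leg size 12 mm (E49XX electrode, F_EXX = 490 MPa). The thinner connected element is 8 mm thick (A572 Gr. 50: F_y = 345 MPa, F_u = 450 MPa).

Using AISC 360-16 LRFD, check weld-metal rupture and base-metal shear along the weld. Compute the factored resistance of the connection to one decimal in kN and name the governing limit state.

Weld metal: throat = 0.707×12 = 8.484 mm, L = 2×251 = 502 mm. φR_n = 0.75 × 0.6 × 490 × 8.484 × 502 = 939.1 kN.
Base metal shear (8 mm plate): yield φR_n = 1.0×0.6×345×8×502 = 831.3 kN; rupture φR_n = 0.75×0.6×450×8×502 = 813.2 kN; take 813.2 kN (rupture).
Governing: min(939.1, 813.2) = 813.2 kN → base-metal shear.

813.2 kN (base-metal shear governs)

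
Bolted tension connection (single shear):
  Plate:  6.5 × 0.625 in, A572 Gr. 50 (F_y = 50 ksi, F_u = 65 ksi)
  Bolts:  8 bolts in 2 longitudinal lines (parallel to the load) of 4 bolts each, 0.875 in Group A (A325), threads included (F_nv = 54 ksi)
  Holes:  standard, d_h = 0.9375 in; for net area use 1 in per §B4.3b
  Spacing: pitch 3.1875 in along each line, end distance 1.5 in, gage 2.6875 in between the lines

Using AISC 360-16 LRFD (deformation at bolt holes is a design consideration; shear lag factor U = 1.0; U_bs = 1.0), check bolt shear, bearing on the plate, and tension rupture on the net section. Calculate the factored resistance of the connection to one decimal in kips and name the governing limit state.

Bolt shear: A_b = π(0.875)²/4 = 0.60132 in². φR_n = 0.75 × 54 × 0.60132 × 8 × 1 = 194.8 kips.
Bearing (0.625 in plate, F_u = 65 ksi): end bolts L_c = 1.5 − 0.9375/2 = 1.03125, R_n = min(1.2×1.03125×0.625×65, 2.4×0.875×0.625×65) = 50.273 kips/bolt; interior L_c = 3.1875 − 0.9375 = 2.25, R_n = 85.313 kips/bolt. φR_n = 0.75 × (2×50.273 + 6×85.313) = 459.3 kips.
Tension rupture (net): A_n = (6.5 − 2×1)×0.625 = 2.8125 in² (U = 1.0, A_e = A_n). φR_n = 0.75 × 65 × 2.8125 = 137.1 kips.
Governing: min(194.8, 459.3, 137.1) = 137.1 kips → net-section rupture.

137.1 kips (net-section rupture governs)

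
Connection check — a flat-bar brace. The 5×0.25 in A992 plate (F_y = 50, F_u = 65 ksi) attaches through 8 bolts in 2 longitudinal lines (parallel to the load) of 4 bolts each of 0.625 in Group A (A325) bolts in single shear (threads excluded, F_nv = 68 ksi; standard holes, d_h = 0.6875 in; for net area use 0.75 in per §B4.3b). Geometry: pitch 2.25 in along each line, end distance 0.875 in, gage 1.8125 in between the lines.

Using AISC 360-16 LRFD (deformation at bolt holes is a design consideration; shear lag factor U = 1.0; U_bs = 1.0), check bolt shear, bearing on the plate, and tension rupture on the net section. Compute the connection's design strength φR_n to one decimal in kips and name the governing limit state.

42.7 kips (net-section rupture governs)

Bolt shear: A_b = π(0.625)²/4 = 0.3068 in². φR_n = 0.75 × 68 × 0.3068 × 8 × 1 = 125.2 kips.
Bearing (0.25 in plate, F_u = 65 ksi): end bolts L_c = 0.875 − 0.6875/2 = 0.53125, R_n = min(1.2×0.53125×0.25×65, 2.4×0.625×0.25×65) = 10.359 kips/bolt; interior L_c = 2.25 − 0.6875 = 1.5625, R_n = 24.375 kips/bolt. φR_n = 0.75 × (2×10.359 + 6×24.375) = 125.2 kips.
Tension rupture (net): A_n = (5 − 2×0.75)×0.25 = 0.875 in² (U = 1.0, A_e = A_n). φR_n = 0.75 × 65 × 0.875 = 42.7 kips.
Governing: min(125.2, 125.2, 42.7) = 42.7 kips → net-section rupture.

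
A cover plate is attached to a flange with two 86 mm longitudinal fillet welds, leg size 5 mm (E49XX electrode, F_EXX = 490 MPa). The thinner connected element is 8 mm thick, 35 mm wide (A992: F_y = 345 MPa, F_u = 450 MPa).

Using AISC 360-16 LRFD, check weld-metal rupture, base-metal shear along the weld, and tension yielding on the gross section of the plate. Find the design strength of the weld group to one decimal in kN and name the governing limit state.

86.9 kN (gross-section yield governs)

Weld metal: throat = 0.707×5 = 3.535 mm, L = 2×86 = 172 mm. φR_n = 0.75 × 0.6 × 490 × 3.535 × 172 = 134.1 kN.
Base metal shear (8 mm plate): yield φR_n = 1.0×0.6×345×8×172 = 284.8 kN; rupture φR_n = 0.75×0.6×450×8×172 = 278.6 kN; take 278.6 kN (rupture).
Tension yield (gross): A_g = 35×8 = 280 mm². φR_n = 0.90 × 345 × 280 = 86.9 kN.
Governing: min(134.1, 278.6, 86.9) = 86.9 kN → gross-section yield.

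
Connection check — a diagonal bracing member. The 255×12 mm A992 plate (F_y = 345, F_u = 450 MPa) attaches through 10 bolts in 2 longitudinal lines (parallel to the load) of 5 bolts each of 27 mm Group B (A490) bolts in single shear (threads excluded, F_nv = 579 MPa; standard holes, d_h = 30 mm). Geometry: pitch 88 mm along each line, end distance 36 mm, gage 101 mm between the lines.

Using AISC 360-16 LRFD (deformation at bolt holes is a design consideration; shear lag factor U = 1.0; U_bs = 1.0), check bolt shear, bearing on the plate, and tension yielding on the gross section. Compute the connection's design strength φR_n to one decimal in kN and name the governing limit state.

Bolt shear: A_b = π(27)²/4 = 572.56 mm². φR_n = 0.75 × 579 × 572.56 × 10 × 1 = 2486.3 kN.
Bearing (12 mm plate, F_u = 450 MPa): end bolts L_c = 36 − 30/2 = 21, R_n = min(1.2×21×12×450, 2.4×27×12×450) = 136.08 kN/bolt; interior L_c = 88 − 30 = 58, R_n = 349.92 kN/bolt. φR_n = 0.75 × (2×136.08 + 8×349.92) = 2303.6 kN.
Tension yield (gross): A_g = 255×12 = 3060 mm². φR_n = 0.90 × 345 × 3060 = 950.1 kN.
Governing: min(2486.3, 2303.6, 950.1) = 950.1 kN → gross-section yield.

950.1 kN (gross-section yield governs)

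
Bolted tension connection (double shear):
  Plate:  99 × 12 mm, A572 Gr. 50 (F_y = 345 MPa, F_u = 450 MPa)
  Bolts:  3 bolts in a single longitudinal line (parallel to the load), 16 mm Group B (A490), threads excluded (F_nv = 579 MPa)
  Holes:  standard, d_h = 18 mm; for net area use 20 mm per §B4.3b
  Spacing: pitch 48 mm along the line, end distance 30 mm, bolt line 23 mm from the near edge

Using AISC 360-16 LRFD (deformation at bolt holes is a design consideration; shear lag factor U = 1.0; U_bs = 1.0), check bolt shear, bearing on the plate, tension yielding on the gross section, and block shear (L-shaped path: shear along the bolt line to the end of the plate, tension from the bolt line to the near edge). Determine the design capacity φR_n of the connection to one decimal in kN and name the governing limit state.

237.3 kN (block shear governs)

Bolt shear: A_b = π(16)²/4 = 201.06 mm². φR_n = 0.75 × 579 × 201.06 × 3 × 2 = 523.9 kN.
Bearing (12 mm plate, F_u = 450 MPa): end bolts L_c = 30 − 18/2 = 21, R_n = min(1.2×21×12×450, 2.4×16×12×450) = 136.08 kN/bolt; interior L_c = 48 − 18 = 30, R_n = 194.4 kN/bolt. φR_n = 0.75 × (1×136.08 + 2×194.4) = 393.7 kN.
Tension yield (gross): A_g = 99×12 = 1188 mm². φR_n = 0.90 × 345 × 1188 = 368.9 kN.
Block shear: shear path 1×[30+2×48] = 1×126 mm, A_gv = 1512, A_nv = 1×(126 − 2.5×20)×12 = 912 mm²; tension to near edge: (23 − 0.5×20)×12 = 156 mm². R_n = min(0.6×450×912, 0.6×345×1512) + 1.0×450×156 = min(246.24, 312.98) + 70.2 = 316.44 kN. φR_n = 0.75 × 316.44 = 237.3 kN.
Governing: min(523.9, 393.7, 368.9, 237.3) = 237.3 kN → block shear.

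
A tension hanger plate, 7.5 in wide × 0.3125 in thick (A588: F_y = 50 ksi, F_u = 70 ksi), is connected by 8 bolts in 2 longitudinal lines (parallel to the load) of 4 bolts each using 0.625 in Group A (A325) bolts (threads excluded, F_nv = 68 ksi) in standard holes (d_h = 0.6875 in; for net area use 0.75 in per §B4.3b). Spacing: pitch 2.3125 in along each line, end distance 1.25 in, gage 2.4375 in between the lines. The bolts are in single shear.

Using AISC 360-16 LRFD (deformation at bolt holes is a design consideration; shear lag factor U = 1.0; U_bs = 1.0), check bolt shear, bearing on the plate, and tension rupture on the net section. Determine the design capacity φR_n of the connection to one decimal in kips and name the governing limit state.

98.4 kips (net-section rupture governs)

Bolt shear: A_b = π(0.625)²/4 = 0.3068 in². φR_n = 0.75 × 68 × 0.3068 × 8 × 1 = 125.2 kips.
Bearing (0.3125 in plate, F_u = 70 ksi): end bolts L_c = 1.25 − 0.6875/2 = 0.90625, R_n = min(1.2×0.90625×0.3125×70, 2.4×0.625×0.3125×70) = 23.789 kips/bolt; interior L_c = 2.3125 − 0.6875 = 1.625, R_n = 32.813 kips/bolt. φR_n = 0.75 × (2×23.789 + 6×32.813) = 183.3 kips.
Tension rupture (net): A_n = (7.5 − 2×0.75)×0.3125 = 1.875 in² (U = 1.0, A_e = A_n). φR_n = 0.75 × 70 × 1.875 = 98.4 kips.
Governing: min(125.2, 183.3, 98.4) = 98.4 kips → net-section rupture.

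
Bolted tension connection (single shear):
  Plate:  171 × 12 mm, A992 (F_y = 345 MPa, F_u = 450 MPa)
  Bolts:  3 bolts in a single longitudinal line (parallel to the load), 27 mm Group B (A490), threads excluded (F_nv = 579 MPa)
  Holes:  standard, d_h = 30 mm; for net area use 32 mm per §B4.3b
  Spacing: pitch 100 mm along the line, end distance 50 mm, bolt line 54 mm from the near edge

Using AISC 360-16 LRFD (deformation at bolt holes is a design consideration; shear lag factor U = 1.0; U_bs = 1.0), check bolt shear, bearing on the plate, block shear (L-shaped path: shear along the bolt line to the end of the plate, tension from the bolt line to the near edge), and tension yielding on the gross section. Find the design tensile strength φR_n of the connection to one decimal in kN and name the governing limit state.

Bolt shear: A_b = π(27)²/4 = 572.56 mm². φR_n = 0.75 × 579 × 572.56 × 3 × 1 = 745.9 kN.
Bearing (12 mm plate, F_u = 450 MPa): end bolts L_c = 50 − 30/2 = 35, R_n = min(1.2×35×12×450, 2.4×27×12×450) = 226.8 kN/bolt; interior L_c = 100 − 30 = 70, R_n = 349.92 kN/bolt. φR_n = 0.75 × (1×226.8 + 2×349.92) = 695.0 kN.
Block shear: shear path 1×[50+2×100] = 1×250 mm, A_gv = 3000, A_nv = 1×(250 − 2.5×32)×12 = 2040 mm²; tension to near edge: (54 − 0.5×32)×12 = 456 mm². R_n = min(0.6×450×2040, 0.6×345×3000) + 1.0×450×456 = min(550.8, 621) + 205.2 = 756 kN. φR_n = 0.75 × 756 = 567.0 kN.
Tension yield (gross): A_g = 171×12 = 2052 mm². φR_n = 0.90 × 345 × 2052 = 637.1 kN.
Governing: min(745.9, 695.0, 567.0, 637.1) = 567.0 kN → block shear.

567.0 kN (block shear governs)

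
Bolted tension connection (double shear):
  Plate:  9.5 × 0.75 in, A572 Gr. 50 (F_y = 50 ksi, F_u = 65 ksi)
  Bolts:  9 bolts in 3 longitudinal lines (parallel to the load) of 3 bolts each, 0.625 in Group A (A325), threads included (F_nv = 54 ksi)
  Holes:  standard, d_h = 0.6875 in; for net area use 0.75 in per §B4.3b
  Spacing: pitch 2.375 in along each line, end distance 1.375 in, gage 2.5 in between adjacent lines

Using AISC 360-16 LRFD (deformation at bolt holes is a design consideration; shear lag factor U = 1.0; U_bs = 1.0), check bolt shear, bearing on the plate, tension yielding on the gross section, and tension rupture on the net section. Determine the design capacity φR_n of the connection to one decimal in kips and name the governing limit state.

223.7 kips (bolt shear governs)

Bolt shear: A_b = π(0.625)²/4 = 0.3068 in². φR_n = 0.75 × 54 × 0.3068 × 9 × 2 = 223.7 kips.
Bearing (0.75 in plate, F_u = 65 ksi): end bolts L_c = 1.375 − 0.6875/2 = 1.03125, R_n = min(1.2×1.03125×0.75×65, 2.4×0.625×0.75×65) = 60.328 kips/bolt; interior L_c = 2.375 − 0.6875 = 1.6875, R_n = 73.125 kips/bolt. φR_n = 0.75 × (3×60.328 + 6×73.125) = 464.8 kips.
Tension yield (gross): A_g = 9.5×0.75 = 7.125 in². φR_n = 0.90 × 50 × 7.125 = 320.6 kips.
Tension rupture (net): A_n = (9.5 − 3×0.75)×0.75 = 5.4375 in² (U = 1.0, A_e = A_n). φR_n = 0.75 × 65 × 5.4375 = 265.1 kips.
Governing: min(223.7, 464.8, 320.6, 265.1) = 223.7 kips → bolt shear.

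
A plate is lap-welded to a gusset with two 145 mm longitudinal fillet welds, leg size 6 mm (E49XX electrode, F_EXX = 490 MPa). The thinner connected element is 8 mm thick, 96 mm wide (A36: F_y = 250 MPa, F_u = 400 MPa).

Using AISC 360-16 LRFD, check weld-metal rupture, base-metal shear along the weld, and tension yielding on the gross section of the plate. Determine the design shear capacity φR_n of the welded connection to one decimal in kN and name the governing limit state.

Weld metal: throat = 0.707×6 = 4.242 mm, L = 2×145 = 290 mm. φR_n = 0.75 × 0.6 × 490 × 4.242 × 290 = 271.3 kN.
Base metal shear (8 mm plate): yield φR_n = 1.0×0.6×250×8×290 = 348.0 kN; rupture φR_n = 0.75×0.6×400×8×290 = 417.6 kN; take 348.0 kN (yield).
Tension yield (gross): A_g = 96×8 = 768 mm². φR_n = 0.90 × 250 × 768 = 172.8 kN.
Governing: min(271.3, 348.0, 172.8) = 172.8 kN → gross-section yield.

172.8 kN (gross-section yield governs)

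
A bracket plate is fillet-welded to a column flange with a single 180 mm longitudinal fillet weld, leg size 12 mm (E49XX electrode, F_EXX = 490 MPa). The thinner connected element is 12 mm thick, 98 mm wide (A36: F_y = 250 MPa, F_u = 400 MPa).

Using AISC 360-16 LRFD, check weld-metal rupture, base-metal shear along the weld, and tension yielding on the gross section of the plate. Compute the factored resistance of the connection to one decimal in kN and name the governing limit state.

264.6 kN (gross-section yield governs)

Weld metal: throat = 0.707×12 = 8.484 mm, L = 180 mm. φR_n = 0.75 × 0.6 × 490 × 8.484 × 180 = 336.7 kN.
Base metal shear (12 mm plate): yield φR_n = 1.0×0.6×250×12×180 = 324.0 kN; rupture φR_n = 0.75×0.6×400×12×180 = 388.8 kN; take 324.0 kN (yield).
Tension yield (gross): A_g = 98×12 = 1176 mm². φR_n = 0.90 × 250 × 1176 = 264.6 kN.
Governing: min(336.7, 324.0, 264.6) = 264.6 kN → gross-section yield.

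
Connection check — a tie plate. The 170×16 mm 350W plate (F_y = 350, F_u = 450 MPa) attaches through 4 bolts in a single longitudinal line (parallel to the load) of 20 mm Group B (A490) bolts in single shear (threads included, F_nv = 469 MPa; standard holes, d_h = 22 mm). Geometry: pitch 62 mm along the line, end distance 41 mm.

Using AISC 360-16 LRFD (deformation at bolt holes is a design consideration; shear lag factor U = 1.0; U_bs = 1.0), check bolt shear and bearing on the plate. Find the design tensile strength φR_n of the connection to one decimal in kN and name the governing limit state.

442.0 kN (bolt shear governs)

Bolt shear: A_b = π(20)²/4 = 314.16 mm². φR_n = 0.75 × 469 × 314.16 × 4 × 1 = 442.0 kN.
Bearing (16 mm plate, F_u = 450 MPa): end bolts L_c = 41 − 22/2 = 30, R_n = min(1.2×30×16×450, 2.4×20×16×450) = 259.2 kN/bolt; interior L_c = 62 − 22 = 40, R_n = 345.6 kN/bolt. φR_n = 0.75 × (1×259.2 + 3×345.6) = 972.0 kN.
Governing: min(442.0, 972.0) = 442.0 kN → bolt shear.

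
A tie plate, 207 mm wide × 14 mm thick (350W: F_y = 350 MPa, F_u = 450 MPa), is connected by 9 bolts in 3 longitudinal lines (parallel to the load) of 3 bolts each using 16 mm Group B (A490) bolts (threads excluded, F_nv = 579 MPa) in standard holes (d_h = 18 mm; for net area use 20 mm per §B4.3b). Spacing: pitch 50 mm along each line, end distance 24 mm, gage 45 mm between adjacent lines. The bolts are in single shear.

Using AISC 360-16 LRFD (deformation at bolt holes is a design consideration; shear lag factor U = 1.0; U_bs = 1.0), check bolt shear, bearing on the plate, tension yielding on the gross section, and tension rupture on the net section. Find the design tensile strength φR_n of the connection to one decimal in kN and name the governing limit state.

694.6 kN (net-section rupture governs)

Bolt shear: A_b = π(16)²/4 = 201.06 mm². φR_n = 0.75 × 579 × 201.06 × 9 × 1 = 785.8 kN.
Bearing (14 mm plate, F_u = 450 MPa): end bolts L_c = 24 − 18/2 = 15, R_n = min(1.2×15×14×450, 2.4×16×14×450) = 113.4 kN/bolt; interior L_c = 50 − 18 = 32, R_n = 241.92 kN/bolt. φR_n = 0.75 × (3×113.4 + 6×241.92) = 1343.8 kN.
Tension yield (gross): A_g = 207×14 = 2898 mm². φR_n = 0.90 × 350 × 2898 = 912.9 kN.
Tension rupture (net): A_n = (207 − 3×20)×14 = 2058 mm² (U = 1.0, A_e = A_n). φR_n = 0.75 × 450 × 2058 = 694.6 kN.
Governing: min(785.8, 1343.8, 912.9, 694.6) = 694.6 kN → net-section rupture.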